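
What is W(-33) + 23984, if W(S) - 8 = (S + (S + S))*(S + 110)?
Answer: 16369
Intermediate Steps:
W(S) = 8 + 3*S*(110 + S) (W(S) = 8 + (S + (S + S))*(S + 110) = 8 + (S + 2*S)*(110 + S) = 8 + (3*S)*(110 + S) = 8 + 3*S*(110 + S))
W(-33) + 23984 = (8 + 3*(-33)² + 330*(-33)) + 23984 = (8 + 3*1089 - 10890) + 23984 = (8 + 3267 - 10890) + 23984 = -7615 + 23984 = 16369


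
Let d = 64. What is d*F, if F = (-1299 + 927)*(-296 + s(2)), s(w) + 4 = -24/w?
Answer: 7428096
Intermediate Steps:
s(w) = -4 - 24/w
F = 116064 (F = (-1299 + 927)*(-296 + (-4 - 24/2)) = -372*(-296 + (-4 - 24*½)) = -372*(-296 + (-4 - 12)) = -372*(-296 - 16) = -372*(-312) = 116064)
d*F = 64*116064 = 7428096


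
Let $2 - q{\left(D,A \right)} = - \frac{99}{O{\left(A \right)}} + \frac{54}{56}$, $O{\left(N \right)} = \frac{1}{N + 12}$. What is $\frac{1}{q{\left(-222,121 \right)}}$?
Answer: $\frac{28}{368705} \approx 7.5941 \cdot 10^{-5}$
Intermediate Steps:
$O{\left(N \right)} = \frac{1}{12 + N}$
$q{\left(D,A \right)} = \frac{33293}{28} + 99 A$ ($q{\left(D,A \right)} = 2 - \left(- \frac{99}{\frac{1}{12 + A}} + \frac{54}{56}\right) = 2 - \left(- 99 \left(12 + A\right) + 54 \cdot \frac{1}{56}\right) = 2 - \left(\left(-1188 - 99 A\right) + \frac{27}{28}\right) = 2 - \left(- \frac{33237}{28} - 99 A\right) = 2 + \left(\frac{33237}{28} + 99 A\right) = \frac{33293}{28} + 99 A$)
$\frac{1}{q{\left(-222,121 \right)}} = \frac{1}{\frac{33293}{28} + 99 \cdot 121} = \frac{1}{\frac{33293}{28} + 11979} = \frac{1}{\frac{368705}{28}} = \frac{28}{368705}$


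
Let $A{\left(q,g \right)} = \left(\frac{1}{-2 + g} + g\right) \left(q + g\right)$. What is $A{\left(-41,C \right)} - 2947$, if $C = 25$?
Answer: $- \frac{76997}{23} \approx -3347.7$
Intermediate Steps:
$A{\left(q,g \right)} = \left(g + q\right) \left(g + \frac{1}{-2 + g}\right)$ ($A{\left(q,g \right)} = \left(g + \frac{1}{-2 + g}\right) \left(g + q\right) = \left(g + q\right) \left(g + \frac{1}{-2 + g}\right)$)
$A{\left(-41,C \right)} - 2947 = \frac{25 - 41 + 25^{3} - 2 \cdot 25^{2} - 41 \cdot 25^{2} - 50 \left(-41\right)}{-2 + 25} - 2947 = \frac{25 - 41 + 15625 - 1250 - 25625 + 2050}{23} - 2947 = \frac{1}{23} \left(-9216\right) - 2947 = - \frac{9216}{23} - 2947 = - \frac{76997}{23}$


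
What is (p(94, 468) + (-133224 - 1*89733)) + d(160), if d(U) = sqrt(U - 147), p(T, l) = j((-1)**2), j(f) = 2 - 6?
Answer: -222961 + sqrt(13) ≈ -2.2296e+5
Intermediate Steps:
j(f) = -4
p(T, l) = -4
d(U) = sqrt(-147 + U)
(p(94, 468) + (-133224 - 1*89733)) + d(160) = (-4 + (-133224 - 1*89733)) + sqrt(-147 + 160) = (-4 + (-133224 - 89733)) + sqrt(13) = (-4 - 222957) + sqrt(13) = -222961 + sqrt(13)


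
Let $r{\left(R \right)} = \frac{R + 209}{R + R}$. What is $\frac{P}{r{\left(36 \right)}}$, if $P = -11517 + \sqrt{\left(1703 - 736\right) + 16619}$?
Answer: $- \frac{829224}{245} + \frac{216 \sqrt{1954}}{245} \approx -3345.6$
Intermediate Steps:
$r{\left(R \right)} = \frac{209 + R}{2 R}$
$P = -11517 + 3 \sqrt{1954}$ ($P = -11517 + \sqrt{\left(1703 - 736\right) + 16619} = -11517 + \sqrt{967 + 16619} = -11517 + \sqrt{17586} = -11517 + 3 \sqrt{1954} \approx -11384.0$)
$\frac{P}{r{\left(36 \right)}} = \frac{-11517 + 3 \sqrt{1954}}{\frac{1}{2} \cdot \frac{1}{36} \left(209 + 36\right)} = \frac{-11517 + 3 \sqrt{1954}}{\frac{1}{2} \cdot \frac{1}{36} \cdot 245} = \frac{-11517 + 3 \sqrt{1954}}{\frac{245}{72}} = \left(-11517 + 3 \sqrt{1954}\right) \frac{72}{245} = - \frac{829224}{245} + \frac{216 \sqrt{1954}}{245}$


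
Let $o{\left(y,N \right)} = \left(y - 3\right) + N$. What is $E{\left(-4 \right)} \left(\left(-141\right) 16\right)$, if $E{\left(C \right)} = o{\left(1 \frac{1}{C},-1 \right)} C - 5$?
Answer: $-27072$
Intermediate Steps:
$o{\left(y,N \right)} = -3 + N + y$ ($o{\left(y,N \right)} = \left(-3 + y\right) + N = -3 + N + y$)
$E{\left(C \right)} = -5 + C \left(-4 + \frac{1}{C}\right)$ ($E{\left(C \right)} = \left(-3 - 1 + 1 \frac{1}{C}\right) C - 5 = \left(-3 - 1 + \frac{1}{C}\right) C - 5 = \left(-4 + \frac{1}{C}\right) C - 5 = C \left(-4 + \frac{1}{C}\right) - 5 = -5 + C \left(-4 + \frac{1}{C}\right)$)
$E{\left(-4 \right)} \left(\left(-141\right) 16\right) = \left(-4 - -16\right) \left(\left(-141\right) 16\right) = \left(-4 + 16\right) \left(-2256\right) = 12 \left(-2256\right) = -27072$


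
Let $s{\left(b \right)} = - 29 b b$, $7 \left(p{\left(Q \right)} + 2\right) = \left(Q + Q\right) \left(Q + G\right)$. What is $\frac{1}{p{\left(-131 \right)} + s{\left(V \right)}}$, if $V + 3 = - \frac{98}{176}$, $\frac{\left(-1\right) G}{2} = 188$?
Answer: $\frac{54208}{1008670373} \approx 5.3742 \cdot 10^{-5}$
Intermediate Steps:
$G = -376$ ($G = \left(-2\right) 188 = -376$)
$p{\left(Q \right)} = -2 + \frac{2 Q \left(-376 + Q\right)}{7}$ ($p{\left(Q \right)} = -2 + \frac{\left(Q + Q\right) \left(Q - 376\right)}{7} = -2 + \frac{2 Q \left(-376 + Q\right)}{7}$)
$V = - \frac{313}{88}$ ($V = -3 - \frac{98}{176} = -3 - \frac{49}{88} = - \frac{313}{88} \approx -3.5568$)
$s{\left(b \right)} = - 29 b^{2}$
$\frac{1}{p{\left(-131 \right)} + s{\left(V \right)}} = \frac{1}{\left(-2 - - \frac{98512}{7} + \frac{2 \left(-131\right)^{2}}{7}\right) - 29 \left(- \frac{313}{88}\right)^{2}} = \frac{1}{\left(-2 + \frac{98512}{7} + \frac{2}{7} \cdot 17161\right) - \frac{2841101}{7744}} = \frac{1}{\left(-2 + \frac{98512}{7} + \frac{34322}{7}\right) - \frac{2841101}{7744}} = \frac{1}{\frac{132820}{7} - \frac{2841101}{7744}} = \frac{1}{\frac{1008670373}{54208}} = \frac{54208}{1008670373}$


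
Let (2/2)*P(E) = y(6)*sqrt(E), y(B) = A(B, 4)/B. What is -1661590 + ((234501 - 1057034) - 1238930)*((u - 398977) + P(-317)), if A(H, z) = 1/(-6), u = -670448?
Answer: 2204578407185 + 2061463*I*sqrt(317)/36 ≈ 2.2046e+12 + 1.0195e+6*I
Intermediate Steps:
A(H, z) = -1/6
y(B) = -1/(6*B)
P(E) = -sqrt(E)/36 (P(E) = (-1/6/6)*sqrt(E) = (-1/6*1/6)*sqrt(E) = -sqrt(E)/36)
-1661590 + ((234501 - 1057034) - 1238930)*((u - 398977) + P(-317)) = -1661590 + ((234501 - 1057034) - 1238930)*((-670448 - 398977) - I*sqrt(317)/36) = -1661590 + (-822533 - 1238930)*(-1069425 - I*sqrt(317)/36) = -1661590 - 2061463*(-1069425 - I*sqrt(317)/36) = -1661590 + (2204580068775 + 2061463*I*sqrt(317)/36) = 2204578407185 + 2061463*I*sqrt(317)/36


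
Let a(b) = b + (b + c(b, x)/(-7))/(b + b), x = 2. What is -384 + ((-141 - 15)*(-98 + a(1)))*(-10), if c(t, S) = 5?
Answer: -1060368/7 ≈ -1.5148e+5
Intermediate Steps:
a(b) = b + (-5/7 + b)/(2*b) (a(b) = b + (b + 5/(-7))/(b + b) = b + (b + 5*(-1/7))/((2*b)) = b + (b - 5/7)*(1/(2*b)) = b + (-5/7 + b)*(1/(2*b)) = b + (-5/7 + b)/(2*b))
-384 + ((-141 - 15)*(-98 + a(1)))*(-10) = -384 + ((-141 - 15)*(-98 + (1/2 + 1 - 5/14/1)))*(-10) = -384 - 156*(-98 + (1/2 + 1 - 5/14*1))*(-10) = -384 - 156*(-98 + (1/2 + 1 - 5/14))*(-10) = -384 - 156*(-98 + 8/7)*(-10) = -384 - 156*(-678/7)*(-10) = -384 + (105768/7)*(-10) = -384 - 1057680/7 = -1060368/7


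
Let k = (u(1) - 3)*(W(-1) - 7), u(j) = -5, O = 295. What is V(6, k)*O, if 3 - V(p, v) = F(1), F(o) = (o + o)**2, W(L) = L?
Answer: -295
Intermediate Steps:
F(o) = 4*o**2 (F(o) = (2*o)**2 = 4*o**2)
k = 64 (k = (-5 - 3)*(-1 - 7) = -8*(-8) = 64)
V(p, v) = -1 (V(p, v) = 3 - 4*1**2 = 3 - 4 = -1)
V(6, k)*O = -1*295 = -295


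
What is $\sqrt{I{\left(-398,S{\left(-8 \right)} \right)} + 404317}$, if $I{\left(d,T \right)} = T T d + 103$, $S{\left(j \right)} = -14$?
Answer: $6 \sqrt{9067} \approx 571.33$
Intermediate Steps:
$I{\left(d,T \right)} = 103 + d T^{2}$ ($I{\left(d,T \right)} = T^{2} d + 103 = d T^{2} + 103 = 103 + d T^{2}$)
$\sqrt{I{\left(-398,S{\left(-8 \right)} \right)} + 404317} = \sqrt{\left(103 - 398 \left(-14\right)^{2}\right) + 404317} = \sqrt{\left(103 - 78008\right) + 404317} = \sqrt{-77905 + 404317} = \sqrt{326412} = 6 \sqrt{9067}$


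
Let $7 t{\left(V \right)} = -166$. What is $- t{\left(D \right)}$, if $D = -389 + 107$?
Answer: $\frac{166}{7} \approx 23.714$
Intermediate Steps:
$D = -282$
$t{\left(V \right)} = - \frac{166}{7}$ ($t{\left(V \right)} = \frac{1}{7} \left(-166\right) = - \frac{166}{7}$)
$- t{\left(D \right)} = \left(-1\right) \left(- \frac{166}{7}\right) = \frac{166}{7}$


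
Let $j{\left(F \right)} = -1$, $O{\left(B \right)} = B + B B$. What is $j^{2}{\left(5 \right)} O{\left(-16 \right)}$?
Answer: $240$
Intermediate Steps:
$O{\left(B \right)} = B + B^{2}$
$j^{2}{\left(5 \right)} O{\left(-16 \right)} = \left(-1\right)^{2} \left(- 16 \left(1 - 16\right)\right) = 1 \left(\left(-16\right) \left(-15\right)\right) = 1 \cdot 240 = 240$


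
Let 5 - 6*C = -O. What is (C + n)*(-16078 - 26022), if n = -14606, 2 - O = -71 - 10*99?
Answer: 607418800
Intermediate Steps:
O = 1063 (O = 2 - (-71 - 10*99) = 2 - (-71 - 990) = 2 - 1*(-1061) = 2 + 1061 = 1063)
C = 178 (C = ⅚ - (-1)*1063/6 = ⅚ - ⅙*(-1063) = ⅚ + 1063/6 = 178)
(C + n)*(-16078 - 26022) = (178 - 14606)*(-16078 - 26022) = -14428*(-42100) = 607418800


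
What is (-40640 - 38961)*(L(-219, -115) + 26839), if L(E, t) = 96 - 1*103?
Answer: -2135854032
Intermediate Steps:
L(E, t) = -7 (L(E, t) = 96 - 103 = -7)
(-40640 - 38961)*(L(-219, -115) + 26839) = (-40640 - 38961)*(-7 + 26839) = -79601*26832 = -2135854032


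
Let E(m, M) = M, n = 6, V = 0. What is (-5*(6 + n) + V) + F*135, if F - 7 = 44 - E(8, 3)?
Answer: 6420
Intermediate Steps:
F = 48 (F = 7 + (44 - 1*3) = 7 + (44 - 3) = 7 + 41 = 48)
(-5*(6 + n) + V) + F*135 = (-5*(6 + 6) + 0) + 48*135 = (-5*12 + 0) + 6480 = (-60 + 0) + 6480 = -60 + 6480 = 6420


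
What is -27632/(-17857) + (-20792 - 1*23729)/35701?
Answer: 191478535/637512757 ≈ 0.30035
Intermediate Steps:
-27632/(-17857) + (-20792 - 1*23729)/35701 = -27632*(-1/17857) + (-20792 - 23729)*(1/35701) = 27632/17857 - 44521*1/35701 = 27632/17857 - 44521/35701 = 191478535/637512757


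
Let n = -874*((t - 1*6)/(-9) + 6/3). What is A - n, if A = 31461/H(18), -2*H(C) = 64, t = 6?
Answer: 24475/32 ≈ 764.84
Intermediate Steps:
H(C) = -32 (H(C) = -½*64 = -32)
A = -31461/32 (A = 31461/(-32) = 31461*(-1/32) = -31461/32 ≈ -983.16)
n = -1748 (n = -874*((6 - 1*6)/(-9) + 6/3) = -874*((6 - 6)*(-⅑) + 6*(⅓)) = -874*(0*(-⅑) + 2) = -874*(0 + 2) = -874*2 = -1748)
A - n = -31461/32 - 1*(-1748) = -31461/32 + 1748 = 24475/32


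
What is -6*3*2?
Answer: -36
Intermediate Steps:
-6*3*2 = -18*2 = -36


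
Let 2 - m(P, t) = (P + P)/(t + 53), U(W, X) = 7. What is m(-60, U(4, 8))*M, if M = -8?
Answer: -32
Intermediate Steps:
m(P, t) = 2 - 2*P/(53 + t) (m(P, t) = 2 - (P + P)/(t + 53) = 2 - 2*P/(53 + t))
m(-60, U(4, 8))*M = (2*(53 + 7 - 1*(-60))/(53 + 7))*(-8) = (2*(53 + 7 + 60)/60)*(-8) = (2*(1/60)*120)*(-8) = 4*(-8) = -32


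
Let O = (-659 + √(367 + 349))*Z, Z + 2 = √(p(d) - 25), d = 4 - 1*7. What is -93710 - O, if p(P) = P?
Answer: -93710 - 2*(1 - I*√7)*(659 - 2*√179) ≈ -94975.0 + 3345.5*I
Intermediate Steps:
d = -3 (d = 4 - 7 = -3)
Z = -2 + 2*I*√7 (Z = -2 + √(-3 - 25) = -2 + √(-28) = -2 + 2*I*√7 ≈ -2.0 + 5.2915*I)
O = (-659 + 2*√179)*(-2 + 2*I*√7) (O = (-659 + √(367 + 349))*(-2 + 2*I*√7) = (-659 + √716)*(-2 + 2*I*√7) = (-659 + 2*√179)*(-2 + 2*I*√7) ≈ 1264.5 - 3345.5*I)
-93710 - O = -93710 - 2*(1 - I*√7)*(659 - 2*√179)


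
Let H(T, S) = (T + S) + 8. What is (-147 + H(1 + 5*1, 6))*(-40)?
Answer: 5080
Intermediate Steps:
H(T, S) = 8 + S + T (H(T, S) = (S + T) + 8 = 8 + S + T)
(-147 + H(1 + 5*1, 6))*(-40) = (-147 + (8 + 6 + (1 + 5*1)))*(-40) = (-147 + (8 + 6 + (1 + 5)))*(-40) = (-147 + (8 + 6 + 6))*(-40) = (-147 + 20)*(-40) = -127*(-40) = 5080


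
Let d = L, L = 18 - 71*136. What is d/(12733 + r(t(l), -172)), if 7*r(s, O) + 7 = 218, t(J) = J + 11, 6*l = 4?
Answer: -33733/44671 ≈ -0.75514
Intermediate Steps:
l = ⅔ (l = (⅙)*4 = ⅔ ≈ 0.66667)
t(J) = 11 + J
r(s, O) = 211/7 (r(s, O) = -1 + (⅐)*218 = -1 + 218/7 = 211/7)
L = -9638 (L = 18 - 9656 = -9638)
d = -9638
d/(12733 + r(t(l), -172)) = -9638/(12733 + 211/7) = -9638/89342/7 = -9638*7/89342 = -33733/44671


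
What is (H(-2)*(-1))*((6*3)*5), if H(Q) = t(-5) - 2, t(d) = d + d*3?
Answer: 1980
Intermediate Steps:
t(d) = 4*d (t(d) = d + 3*d = 4*d)
H(Q) = -22 (H(Q) = 4*(-5) - 2 = -20 - 2 = -22)
(H(-2)*(-1))*((6*3)*5) = (-22*(-1))*((6*3)*5) = 22*(18*5) = 22*90 = 1980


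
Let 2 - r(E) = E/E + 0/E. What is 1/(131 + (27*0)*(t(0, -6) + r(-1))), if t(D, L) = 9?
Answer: 1/131 ≈ 0.0076336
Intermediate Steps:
r(E) = 1 (r(E) = 2 - (E/E + 0/E) = 2 - (1 + 0) = 2 - 1*1 = 2 - 1 = 1)
1/(131 + (27*0)*(t(0, -6) + r(-1))) = 1/(131 + (27*0)*(9 + 1)) = 1/(131 + 0*10) = 1/(131 + 0) = 1/131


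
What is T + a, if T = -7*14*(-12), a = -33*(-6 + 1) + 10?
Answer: 1351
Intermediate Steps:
a = 175 (a = -33*(-5) + 10 = 165 + 10 = 175)
T = 1176 (T = -98*(-12) = 1176)
T + a = 1176 + 175 = 1351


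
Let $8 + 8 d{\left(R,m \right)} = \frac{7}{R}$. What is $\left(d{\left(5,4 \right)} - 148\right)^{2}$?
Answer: $\frac{35438209}{1600} \approx 22149.0$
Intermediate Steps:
$d{\left(R,m \right)} = -1 + \frac{7}{8 R}$ ($d{\left(R,m \right)} = -1 + \frac{7 \frac{1}{R}}{8} = -1 + \frac{7}{8 R}$)
$\left(d{\left(5,4 \right)} - 148\right)^{2} = \left(\frac{\frac{7}{8} - 5}{5} - 148\right)^{2} = \left(\frac{1}{5} \left(- \frac{33}{8}\right) - 148\right)^{2} = \left(- \frac{33}{40} - 148\right)^{2} = \left(- \frac{5953}{40}\right)^{2} = \frac{35438209}{1600}$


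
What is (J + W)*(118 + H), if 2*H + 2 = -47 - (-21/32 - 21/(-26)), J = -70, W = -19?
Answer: -6917881/832 ≈ -8314.8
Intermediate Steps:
H = -20447/832 (H = -1 + (-47 - (-21/32 - 21/(-26)))/2 = -1 + (-47 - (-21*1/32 - 21*(-1/26)))/2 = -1 + (-47 - (-21/32 + 21/26))/2 = -1 + (-47 - 1*63/416)/2 = -1 + (-47 - 63/416)/2 = -1 + (½)*(-19615/416) = -1 - 19615/832 = -20447/832 ≈ -24.576)
(J + W)*(118 + H) = (-70 - 19)*(118 - 20447/832) = -89*77729/832 = -6917881/832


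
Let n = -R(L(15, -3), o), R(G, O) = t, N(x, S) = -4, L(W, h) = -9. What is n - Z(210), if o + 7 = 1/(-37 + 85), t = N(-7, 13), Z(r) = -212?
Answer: 216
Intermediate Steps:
t = -4
o = -335/48 (o = -7 + 1/(-37 + 85) = -7 + 1/48 = -335/48 ≈ -6.9792)
R(G, O) = -4
n = 4 (n = -1*(-4) = 4)
n - Z(210) = 4 - 1*(-212) = 4 + 212 = 216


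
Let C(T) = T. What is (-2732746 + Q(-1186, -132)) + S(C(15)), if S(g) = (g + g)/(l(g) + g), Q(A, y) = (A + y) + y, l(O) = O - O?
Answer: -2734194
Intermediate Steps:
l(O) = 0
Q(A, y) = A + 2*y
S(g) = 2 (S(g) = (g + g)/(0 + g) = (2*g)/g = 2)
(-2732746 + Q(-1186, -132)) + S(C(15)) = (-2732746 + (-1186 + 2*(-132))) + 2 = (-2732746 + (-1186 - 264)) + 2 = (-2732746 - 1450) + 2 = -2734196 + 2 = -2734194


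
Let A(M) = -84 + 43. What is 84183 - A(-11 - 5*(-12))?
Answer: 84224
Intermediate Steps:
A(M) = -41
84183 - A(-11 - 5*(-12)) = 84183 - 1*(-41) = 84183 + 41 = 84224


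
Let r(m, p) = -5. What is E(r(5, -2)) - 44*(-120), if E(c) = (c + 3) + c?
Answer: 5273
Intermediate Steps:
E(c) = 3 + 2*c (E(c) = (3 + c) + c = 3 + 2*c)
E(r(5, -2)) - 44*(-120) = (3 + 2*(-5)) - 44*(-120) = (3 - 10) + 5280 = -7 + 5280 = 5273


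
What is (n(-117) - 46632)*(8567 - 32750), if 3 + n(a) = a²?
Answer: 796733118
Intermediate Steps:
n(a) = -3 + a²
(n(-117) - 46632)*(8567 - 32750) = ((-3 + (-117)²) - 46632)*(8567 - 32750) = ((-3 + 13689) - 46632)*(-24183) = (13686 - 46632)*(-24183) = -32946*(-24183) = 796733118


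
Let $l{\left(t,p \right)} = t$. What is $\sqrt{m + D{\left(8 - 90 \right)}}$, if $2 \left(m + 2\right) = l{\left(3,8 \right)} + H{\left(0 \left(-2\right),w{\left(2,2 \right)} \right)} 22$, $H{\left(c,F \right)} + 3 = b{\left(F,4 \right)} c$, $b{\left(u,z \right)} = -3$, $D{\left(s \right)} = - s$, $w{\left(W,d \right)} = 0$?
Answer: $\frac{\sqrt{194}}{2} \approx 6.9642$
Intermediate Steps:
$H{\left(c,F \right)} = -3 - 3 c$
$m = - \frac{67}{2}$ ($m = -2 + \frac{3 + \left(-3 - 3 \cdot 0 \left(-2\right)\right) 22}{2} = -2 + \frac{3 + \left(-3 - 0\right) 22}{2} = -2 + \frac{3 + \left(-3 + 0\right) 22}{2} = -2 + \frac{3 - 66}{2} = -2 + \frac{1}{2} \left(-63\right) = -2 - \frac{63}{2} = - \frac{67}{2} \approx -33.5$)
$\sqrt{m + D{\left(8 - 90 \right)}} = \sqrt{- \frac{67}{2} - \left(8 - 90\right)} = \sqrt{- \frac{67}{2} - -82} = \sqrt{- \frac{67}{2} + 82} = \sqrt{\frac{97}{2}} = \frac{\sqrt{194}}{2}$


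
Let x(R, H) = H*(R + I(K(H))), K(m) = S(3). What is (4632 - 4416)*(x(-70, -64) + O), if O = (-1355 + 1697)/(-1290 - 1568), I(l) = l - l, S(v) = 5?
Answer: 1382777784/1429 ≈ 9.6765e+5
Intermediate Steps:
K(m) = 5
I(l) = 0
O = -171/1429 (O = 342/(-2858) = 342*(-1/2858) = -171/1429 ≈ -0.11966)
x(R, H) = H*R (x(R, H) = H*(R + 0) = H*R)
(4632 - 4416)*(x(-70, -64) + O) = (4632 - 4416)*(-64*(-70) - 171/1429) = 216*(4480 - 171/1429) = 216*(6401749/1429) = 1382777784/1429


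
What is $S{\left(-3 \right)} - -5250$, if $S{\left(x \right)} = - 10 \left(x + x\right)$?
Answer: $5310$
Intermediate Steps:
$S{\left(x \right)} = - 20 x$ ($S{\left(x \right)} = - 10 \cdot 2 x = - 20 x$)
$S{\left(-3 \right)} - -5250 = \left(-20\right) \left(-3\right) - -5250 = 60 + 5250 = 5310$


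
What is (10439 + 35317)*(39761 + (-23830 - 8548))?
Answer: 337816548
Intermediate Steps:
(10439 + 35317)*(39761 + (-23830 - 8548)) = 45756*(39761 - 32378) = 45756*7383 = 337816548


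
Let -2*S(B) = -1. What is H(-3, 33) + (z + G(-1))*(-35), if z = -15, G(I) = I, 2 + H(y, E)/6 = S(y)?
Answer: 551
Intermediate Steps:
S(B) = 1/2 (S(B) = -1/2*(-1) = 1/2)
H(y, E) = -9 (H(y, E) = -12 + 6*(1/2) = -12 + 3 = -9)
H(-3, 33) + (z + G(-1))*(-35) = -9 + (-15 - 1)*(-35) = -9 - 16*(-35) = -9 + 560 = 551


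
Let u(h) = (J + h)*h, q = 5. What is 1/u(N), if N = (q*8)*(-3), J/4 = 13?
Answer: 1/8160 ≈ 0.00012255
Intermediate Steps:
J = 52 (J = 4*13 = 52)
N = -120 (N = (5*8)*(-3) = 40*(-3) = -120)
u(h) = h*(52 + h) (u(h) = (52 + h)*h = h*(52 + h))
1/u(N) = 1/(-120*(52 - 120)) = 1/(-120*(-68)) = 1/8160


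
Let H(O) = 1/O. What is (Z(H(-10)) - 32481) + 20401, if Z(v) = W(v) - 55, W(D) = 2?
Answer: -12133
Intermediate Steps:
Z(v) = -53 (Z(v) = 2 - 55 = -53)
(Z(H(-10)) - 32481) + 20401 = (-53 - 32481) + 20401 = -32534 + 20401 = -12133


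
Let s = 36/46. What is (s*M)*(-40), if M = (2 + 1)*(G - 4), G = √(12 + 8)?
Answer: 8640/23 - 4320*√5/23 ≈ -44.340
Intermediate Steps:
G = 2*√5 (G = √20 = 2*√5 ≈ 4.4721)
s = 18/23 (s = 36*(1/46) = 18/23 ≈ 0.78261)
M = -12 + 6*√5 (M = (2 + 1)*(2*√5 - 4) = 3*(-4 + 2*√5) = -12 + 6*√5 ≈ 1.4164)
(s*M)*(-40) = (18*(-12 + 6*√5)/23)*(-40) = (-216/23 + 108*√5/23)*(-40) = 8640/23 - 4320*√5/23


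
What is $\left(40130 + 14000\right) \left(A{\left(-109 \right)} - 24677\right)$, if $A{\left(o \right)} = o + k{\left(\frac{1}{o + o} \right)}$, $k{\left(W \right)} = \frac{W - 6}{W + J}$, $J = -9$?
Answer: $- \frac{2633619855170}{1963} \approx -1.3416 \cdot 10^{9}$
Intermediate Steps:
$k{\left(W \right)} = \frac{-6 + W}{-9 + W}$ ($k{\left(W \right)} = \frac{W - 6}{W - 9} = \frac{-6 + W}{-9 + W}$)
$A{\left(o \right)} = o + \frac{-6 + \frac{1}{2 o}}{-9 + \frac{1}{2 o}}$ ($A{\left(o \right)} = o + \frac{-6 + \frac{1}{o + o}}{-9 + \frac{1}{o + o}} = o + \frac{-6 + \frac{1}{2 o}}{-9 + \frac{1}{2 o}}$)
$\left(40130 + 14000\right) \left(A{\left(-109 \right)} - 24677\right) = \left(40130 + 14000\right) \left(\frac{-1 + 11 \left(-109\right) + 18 \left(-109\right)^{2}}{-1 + 18 \left(-109\right)} - 24677\right) = 54130 \left(\frac{-1 - 1199 + 18 \cdot 11881}{-1 - 1962} - 24677\right) = 54130 \left(\frac{-1 - 1199 + 213858}{-1963} - 24677\right) = 54130 \left(\left(- \frac{1}{1963}\right) 212658 - 24677\right) = 54130 \left(- \frac{212658}{1963} - 24677\right) = 54130 \left(- \frac{48653609}{1963}\right) = - \frac{2633619855170}{1963}$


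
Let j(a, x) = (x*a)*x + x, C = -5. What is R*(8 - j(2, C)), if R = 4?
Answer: -148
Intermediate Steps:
j(a, x) = x + a*x² (j(a, x) = (a*x)*x + x = a*x² + x = x + a*x²)
R*(8 - j(2, C)) = 4*(8 - (-5)*(1 + 2*(-5))) = 4*(8 - (-5)*(1 - 10)) = 4*(8 - (-5)*(-9)) = 4*(8 - 1*45) = 4*(8 - 45) = 4*(-37) = -148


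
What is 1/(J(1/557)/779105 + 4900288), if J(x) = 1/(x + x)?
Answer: 1558210/7635677765037 ≈ 2.0407e-7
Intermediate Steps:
J(x) = 1/(2*x)
1/(J(1/557)/779105 + 4900288) = 1/((1/(2*(1/557)))/779105 + 4900288) = 1/((1/(2*(1/557)))*(1/779105) + 4900288) = 1/(((½)*557)*(1/779105) + 4900288) = 1/((557/2)*(1/779105) + 4900288) = 1/(557/1558210 + 4900288) = 1/(7635677765037/1558210) = 1558210/7635677765037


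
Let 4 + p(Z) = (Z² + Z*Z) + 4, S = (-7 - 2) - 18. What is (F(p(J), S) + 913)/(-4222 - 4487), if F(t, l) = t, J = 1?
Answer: -305/2903 ≈ -0.10506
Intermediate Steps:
S = -27 (S = -9 - 18 = -27)
p(Z) = 2*Z² (p(Z) = -4 + ((Z² + Z*Z) + 4) = -4 + ((Z² + Z²) + 4) = -4 + (2*Z² + 4) = -4 + (4 + 2*Z²) = 2*Z²)
(F(p(J), S) + 913)/(-4222 - 4487) = (2*1² + 913)/(-4222 - 4487) = (2*1 + 913)/(-8709) = (2 + 913)*(-1/8709) = 915*(-1/8709) = -305/2903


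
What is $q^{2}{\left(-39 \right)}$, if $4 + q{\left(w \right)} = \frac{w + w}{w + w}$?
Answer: $9$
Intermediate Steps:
$q{\left(w \right)} = -3$ ($q{\left(w \right)} = -4 + \frac{w + w}{w + w} = -4 + \frac{2 w}{2 w} = -4 + 2 w \frac{1}{2 w} = -4 + 1 = -3$)
$q^{2}{\left(-39 \right)} = \left(-3\right)^{2} = 9$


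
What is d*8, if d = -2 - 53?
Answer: -440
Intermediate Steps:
d = -55
d*8 = -55*8 = -440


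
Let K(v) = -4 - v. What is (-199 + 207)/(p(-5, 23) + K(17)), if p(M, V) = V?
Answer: 4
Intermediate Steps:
(-199 + 207)/(p(-5, 23) + K(17)) = (-199 + 207)/(23 + (-4 - 1*17)) = 8/(23 + (-4 - 17)) = 8/(23 - 21) = 8/2 = 8*(1/2) = 4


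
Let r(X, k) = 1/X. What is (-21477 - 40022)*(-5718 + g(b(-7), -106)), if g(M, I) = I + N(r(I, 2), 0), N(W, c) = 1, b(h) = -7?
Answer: 358108677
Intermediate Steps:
g(M, I) = 1 + I (g(M, I) = I + 1 = 1 + I)
(-21477 - 40022)*(-5718 + g(b(-7), -106)) = (-21477 - 40022)*(-5718 + (1 - 106)) = -61499*(-5718 - 105) = -61499*(-5823) = 358108677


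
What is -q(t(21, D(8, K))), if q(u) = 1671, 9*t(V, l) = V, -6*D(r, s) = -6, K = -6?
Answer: -1671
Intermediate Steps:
D(r, s) = 1 (D(r, s) = -⅙*(-6) = 1)
t(V, l) = V/9
-q(t(21, D(8, K))) = -1*1671 = -1671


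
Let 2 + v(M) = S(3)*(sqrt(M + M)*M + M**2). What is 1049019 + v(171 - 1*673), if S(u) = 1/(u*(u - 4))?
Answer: 2895047/3 + 1004*I*sqrt(251)/3 ≈ 9.6502e+5 + 5302.1*I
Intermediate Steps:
S(u) = 1/(u*(-4 + u))
v(M) = -2 - M**2/3 - sqrt(2)*M**(3/2)/3 (v(M) = -2 + (1/(3*(-4 + 3)))*(sqrt(M + M)*M + M**2) = -2 + ((1/3)/(-1))*(sqrt(2*M)*M + M**2) = -2 + ((1/3)*(-1))*((sqrt(2)*sqrt(M))*M + M**2) = -2 - (sqrt(2)*M**(3/2) + M**2)/3 = -2 - (M**2 + sqrt(2)*M**(3/2))/3 = -2 + (-M**2/3 - sqrt(2)*M**(3/2)/3) = -2 - M**2/3 - sqrt(2)*M**(3/2)/3)
1049019 + v(171 - 1*673) = 1049019 + (-2 - (171 - 1*673)**2/3 - sqrt(2)*(171 - 1*673)**(3/2)/3) = 1049019 + (-2 - (171 - 673)**2/3 - sqrt(2)*(171 - 673)**(3/2)/3) = 1049019 + (-2 - 1/3*(-502)**2 - sqrt(2)*(-502)**(3/2)/3) = 1049019 + (-2 - 1/3*252004 - sqrt(2)*(-502*I*sqrt(502))/3) = 1049019 + (-2 - 252004/3 + 1004*I*sqrt(251)/3) = 1049019 + (-252010/3 + 1004*I*sqrt(251)/3) = 2895047/3 + 1004*I*sqrt(251)/3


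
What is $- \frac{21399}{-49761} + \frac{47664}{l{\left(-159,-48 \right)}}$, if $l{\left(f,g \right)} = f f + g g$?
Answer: $\frac{109707397}{50839155} \approx 2.1579$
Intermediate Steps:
$l{\left(f,g \right)} = f^{2} + g^{2}$
$- \frac{21399}{-49761} + \frac{47664}{l{\left(-159,-48 \right)}} = - \frac{21399}{-49761} + \frac{47664}{\left(-159\right)^{2} + \left(-48\right)^{2}} = \left(-21399\right) \left(- \frac{1}{49761}\right) + \frac{47664}{25281 + 2304} = \frac{7133}{16587} + \frac{47664}{27585} = \frac{7133}{16587} + 47664 \cdot \frac{1}{27585} = \frac{7133}{16587} + \frac{5296}{3065} = \frac{109707397}{50839155}$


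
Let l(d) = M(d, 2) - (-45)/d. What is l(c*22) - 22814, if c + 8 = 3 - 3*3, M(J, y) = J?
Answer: -7121621/308 ≈ -23122.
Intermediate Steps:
c = -14 (c = -8 + (3 - 3*3) = -8 + (3 - 9) = -8 - 6 = -14)
l(d) = d + 45/d (l(d) = d - (-45)/d = d + 45/d)
l(c*22) - 22814 = (-14*22 + 45/((-14*22))) - 22814 = (-308 + 45/(-308)) - 22814 = (-308 + 45*(-1/308)) - 22814 = (-308 - 45/308) - 22814 = -94909/308 - 22814 = -7121621/308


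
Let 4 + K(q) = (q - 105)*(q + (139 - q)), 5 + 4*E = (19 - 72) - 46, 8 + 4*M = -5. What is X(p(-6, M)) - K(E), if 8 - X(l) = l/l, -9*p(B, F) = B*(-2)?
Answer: 18220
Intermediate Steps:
M = -13/4 (M = -2 + (¼)*(-5) = -2 - 5/4 = -13/4 ≈ -3.2500)
p(B, F) = 2*B/9 (p(B, F) = -B*(-2)/9 = -(-2)*B/9 = 2*B/9)
E = -26 (E = -5/4 + ((19 - 72) - 46)/4 = -5/4 + (-53 - 46)/4 = -5/4 + (¼)*(-99) = -5/4 - 99/4 = -26)
X(l) = 7 (X(l) = 8 - l/l = 8 - 1*1 = 8 - 1 = 7)
K(q) = -14599 + 139*q (K(q) = -4 + (q - 105)*(q + (139 - q)) = -4 + (-105 + q)*139 = -4 + (-14595 + 139*q) = -14599 + 139*q)
X(p(-6, M)) - K(E) = 7 - (-14599 + 139*(-26)) = 7 - (-14599 - 3614) = 7 - 1*(-18213) = 7 + 18213 = 18220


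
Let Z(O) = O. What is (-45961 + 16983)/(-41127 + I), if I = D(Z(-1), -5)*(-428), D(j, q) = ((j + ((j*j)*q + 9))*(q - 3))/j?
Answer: 28978/51399 ≈ 0.56379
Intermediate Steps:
D(j, q) = (-3 + q)*(9 + j + q*j²)/j (D(j, q) = ((j + (j²*q + 9))*(-3 + q))/j = ((j + (q*j² + 9))*(-3 + q))/j = ((j + (9 + q*j²))*(-3 + q))/j = ((9 + j + q*j²)*(-3 + q))/j = ((-3 + q)*(9 + j + q*j²))/j = (-3 + q)*(9 + j + q*j²)/j)
I = -10272 (I = ((-27 + 9*(-5) - (-3 - 5 - 1*(-5)² - 3*(-1)*(-5)))/(-1))*(-428) = -(-27 - 45 - (-3 - 5 - 1*25 - 15))*(-428) = -(-27 - 45 - (-3 - 5 - 25 - 15))*(-428) = -(-27 - 45 - 1*(-48))*(-428) = -(-27 - 45 + 48)*(-428) = -1*(-24)*(-428) = 24*(-428) = -10272)
(-45961 + 16983)/(-41127 + I) = (-45961 + 16983)/(-41127 - 10272) = -28978/(-51399) = -28978*(-1/51399) = 28978/51399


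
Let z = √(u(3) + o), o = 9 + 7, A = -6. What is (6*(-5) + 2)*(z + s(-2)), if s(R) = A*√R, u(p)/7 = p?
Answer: -28*√37 + 168*I*√2 ≈ -170.32 + 237.59*I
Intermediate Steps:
u(p) = 7*p
o = 16
z = √37 (z = √(7*3 + 16) = √(21 + 16) = √37 ≈ 6.0828)
s(R) = -6*√R
(6*(-5) + 2)*(z + s(-2)) = (6*(-5) + 2)*(√37 - 6*I*√2) = (-30 + 2)*(√37 - 6*I*√2) = -28*(√37 - 6*I*√2) = -28*√37 + 168*I*√2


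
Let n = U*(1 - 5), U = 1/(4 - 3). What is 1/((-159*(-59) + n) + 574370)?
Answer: 1/583747 ≈ 1.7131e-6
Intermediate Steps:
U = 1 (U = 1/1 = 1)
n = -4 (n = 1*(1 - 5) = 1*(-4) = -4)
1/((-159*(-59) + n) + 574370) = 1/((-159*(-59) - 4) + 574370) = 1/((9381 - 4) + 574370) = 1/(9377 + 574370) = 1/583747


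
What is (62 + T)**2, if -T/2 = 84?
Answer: 11236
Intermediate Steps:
T = -168 (T = -2*84 = -168)
(62 + T)**2 = (62 - 168)**2 = (-106)**2 = 11236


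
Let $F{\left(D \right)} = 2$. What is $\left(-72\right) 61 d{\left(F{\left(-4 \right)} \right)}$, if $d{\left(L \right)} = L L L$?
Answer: $-35136$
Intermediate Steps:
$d{\left(L \right)} = L^{3}$ ($d{\left(L \right)} = L^{2} L = L^{3}$)
$\left(-72\right) 61 d{\left(F{\left(-4 \right)} \right)} = \left(-72\right) 61 \cdot 2^{3} = \left(-4392\right) 8 = -35136$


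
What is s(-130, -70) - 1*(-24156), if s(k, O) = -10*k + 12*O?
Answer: 24616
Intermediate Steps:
s(-130, -70) - 1*(-24156) = (-10*(-130) + 12*(-70)) - 1*(-24156) = (1300 - 840) + 24156 = 460 + 24156 = 24616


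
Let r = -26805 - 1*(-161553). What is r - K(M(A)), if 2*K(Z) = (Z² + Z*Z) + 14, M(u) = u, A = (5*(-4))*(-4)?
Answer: 128341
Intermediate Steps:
A = 80 (A = -20*(-4) = 80)
K(Z) = 7 + Z² (K(Z) = ((Z² + Z*Z) + 14)/2 = ((Z² + Z²) + 14)/2 = (2*Z² + 14)/2 = (14 + 2*Z²)/2 = 7 + Z²)
r = 134748 (r = -26805 + 161553 = 134748)
r - K(M(A)) = 134748 - (7 + 80²) = 134748 - (7 + 6400) = 134748 - 1*6407 = 134748 - 6407 = 128341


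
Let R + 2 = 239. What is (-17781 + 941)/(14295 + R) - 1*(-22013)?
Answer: 79969019/3633 ≈ 22012.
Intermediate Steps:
R = 237 (R = -2 + 239 = 237)
(-17781 + 941)/(14295 + R) - 1*(-22013) = (-17781 + 941)/(14295 + 237) - 1*(-22013) = -16840/14532 + 22013 = -16840*1/14532 + 22013 = -4210/3633 + 22013 = 79969019/3633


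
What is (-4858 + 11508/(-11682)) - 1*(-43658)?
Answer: 75541682/1947 ≈ 38799.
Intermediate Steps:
(-4858 + 11508/(-11682)) - 1*(-43658) = (-4858 + 11508*(-1/11682)) + 43658 = (-4858 - 1918/1947) + 43658 = -9460444/1947 + 43658 = 75541682/1947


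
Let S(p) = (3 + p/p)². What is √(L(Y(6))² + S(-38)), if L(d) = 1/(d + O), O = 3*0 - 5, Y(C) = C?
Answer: √17 ≈ 4.1231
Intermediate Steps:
S(p) = 16 (S(p) = (3 + 1)² = 4² = 16)
O = -5 (O = 0 - 5 = -5)
L(d) = 1/(-5 + d) (L(d) = 1/(d - 5) = 1/(-5 + d))
√(L(Y(6))² + S(-38)) = √((1/(-5 + 6))² + 16) = √((1/1)² + 16) = √(1² + 16) = √(1 + 16) = √17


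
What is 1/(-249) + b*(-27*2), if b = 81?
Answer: -1089127/249 ≈ -4374.0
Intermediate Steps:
1/(-249) + b*(-27*2) = 1/(-249) + 81*(-27*2) = -1/249 + 81*(-54) = -1/249 - 4374 = -1089127/249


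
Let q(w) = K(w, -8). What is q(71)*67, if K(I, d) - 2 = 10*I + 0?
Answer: 47704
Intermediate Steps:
K(I, d) = 2 + 10*I (K(I, d) = 2 + (10*I + 0) = 2 + 10*I)
q(w) = 2 + 10*w
q(71)*67 = (2 + 10*71)*67 = (2 + 710)*67 = 712*67 = 47704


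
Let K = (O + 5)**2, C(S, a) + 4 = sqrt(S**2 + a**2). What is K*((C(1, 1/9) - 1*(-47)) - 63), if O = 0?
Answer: -500 + 25*sqrt(82)/9 ≈ -474.85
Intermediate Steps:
C(S, a) = -4 + sqrt(S**2 + a**2)
K = 25 (K = (0 + 5)**2 = 5**2 = 25)
K*((C(1, 1/9) - 1*(-47)) - 63) = 25*(((-4 + sqrt(1**2 + (1/9)**2)) - 1*(-47)) - 63) = 25*(((-4 + sqrt(1 + (1/9)**2)) + 47) - 63) = 25*(((-4 + sqrt(1 + 1/81)) + 47) - 63) = 25*(((-4 + sqrt(82/81)) + 47) - 63) = 25*(((-4 + sqrt(82)/9) + 47) - 63) = 25*((43 + sqrt(82)/9) - 63) = 25*(-20 + sqrt(82)/9) = -500 + 25*sqrt(82)/9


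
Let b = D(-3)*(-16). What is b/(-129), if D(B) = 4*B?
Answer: -64/43 ≈ -1.4884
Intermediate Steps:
b = 192 (b = (4*(-3))*(-16) = -12*(-16) = 192)
b/(-129) = 192/(-129) = 192*(-1/129) = -64/43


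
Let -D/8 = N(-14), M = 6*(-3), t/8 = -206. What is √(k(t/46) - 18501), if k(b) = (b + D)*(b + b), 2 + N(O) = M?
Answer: 3*I*√1610413/23 ≈ 165.52*I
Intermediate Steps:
t = -1648 (t = 8*(-206) = -1648)
M = -18
N(O) = -20 (N(O) = -2 - 18 = -20)
D = 160 (D = -8*(-20) = 160)
k(b) = 2*b*(160 + b) (k(b) = (b + 160)*(b + b) = (160 + b)*(2*b) = 2*b*(160 + b))
√(k(t/46) - 18501) = √(2*(-1648/46)*(160 - 1648/46) - 18501) = √(2*(-1648*1/46)*(160 - 1648*1/46) - 18501) = √(2*(-824/23)*(160 - 824/23) - 18501) = √(2*(-824/23)*(2856/23) - 18501) = √(-4706688/529 - 18501) = √(-14493717/529) = 3*I*√1610413/23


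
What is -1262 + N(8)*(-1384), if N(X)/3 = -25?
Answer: 102538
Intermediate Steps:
N(X) = -75 (N(X) = 3*(-25) = -75)
-1262 + N(8)*(-1384) = -1262 - 75*(-1384) = -1262 + 103800 = 102538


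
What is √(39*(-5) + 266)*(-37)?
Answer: -37*√71 ≈ -311.77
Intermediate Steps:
√(39*(-5) + 266)*(-37) = √(-195 + 266)*(-37) = √71*(-37) = -37*√71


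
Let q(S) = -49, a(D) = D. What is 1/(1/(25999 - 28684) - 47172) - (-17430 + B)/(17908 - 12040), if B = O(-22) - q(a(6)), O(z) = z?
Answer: 734730966761/247740741876 ≈ 2.9657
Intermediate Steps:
B = 27 (B = -22 - 1*(-49) = -22 + 49 = 27)
1/(1/(25999 - 28684) - 47172) - (-17430 + B)/(17908 - 12040) = 1/(1/(25999 - 28684) - 47172) - (-17430 + 27)/(17908 - 12040) = 1/(1/(-2685) - 47172) - (-17403)/5868 = 1/(-1/2685 - 47172) - (-17403)/5868 = 1/(-126656821/2685) - 1*(-5801/1956) = -2685/126656821 + 5801/1956 = 734730966761/247740741876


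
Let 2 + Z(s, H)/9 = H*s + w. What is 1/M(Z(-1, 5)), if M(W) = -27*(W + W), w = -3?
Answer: 1/4860 ≈ 0.00020576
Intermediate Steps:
Z(s, H) = -45 + 9*H*s (Z(s, H) = -18 + 9*(H*s - 3) = -18 + 9*(-3 + H*s) = -18 + (-27 + 9*H*s) = -45 + 9*H*s)
M(W) = -54*W
1/M(Z(-1, 5)) = 1/(-54*(-45 + 9*5*(-1))) = 1/(-54*(-45 - 45)) = 1/(-54*(-90)) = 1/4860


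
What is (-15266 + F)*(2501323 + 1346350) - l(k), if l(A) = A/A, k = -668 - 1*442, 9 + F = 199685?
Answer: 709549377929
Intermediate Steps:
F = 199676 (F = -9 + 199685 = 199676)
k = -1110 (k = -668 - 442 = -1110)
l(A) = 1
(-15266 + F)*(2501323 + 1346350) - l(k) = (-15266 + 199676)*(2501323 + 1346350) - 1*1 = 184410*3847673 - 1 = 709549377930 - 1 = 709549377929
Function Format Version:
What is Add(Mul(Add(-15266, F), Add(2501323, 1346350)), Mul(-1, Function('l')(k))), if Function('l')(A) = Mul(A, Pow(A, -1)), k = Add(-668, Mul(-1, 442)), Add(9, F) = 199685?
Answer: 709549377929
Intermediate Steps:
F = 199676 (F = Add(-9, 199685) = 199676)
k = -1110 (k = Add(-668, -442) = -1110)
Function('l')(A) = 1
Add(Mul(Add(-15266, F), Add(2501323, 1346350)), Mul(-1, Function('l')(k))) = Add(Mul(Add(-15266, 199676), Add(2501323, 1346350)), Mul(-1, 1)) = Add(Mul(184410, 3847673), -1) = Add(709549377930, -1) = 709549377929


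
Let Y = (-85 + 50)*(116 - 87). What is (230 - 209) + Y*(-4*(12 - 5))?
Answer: 28441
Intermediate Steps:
Y = -1015 (Y = -35*29 = -1015)
(230 - 209) + Y*(-4*(12 - 5)) = (230 - 209) - (-4060)*(12 - 5) = 21 - (-4060)*7 = 21 - 1015*(-28) = 21 + 28420 = 28441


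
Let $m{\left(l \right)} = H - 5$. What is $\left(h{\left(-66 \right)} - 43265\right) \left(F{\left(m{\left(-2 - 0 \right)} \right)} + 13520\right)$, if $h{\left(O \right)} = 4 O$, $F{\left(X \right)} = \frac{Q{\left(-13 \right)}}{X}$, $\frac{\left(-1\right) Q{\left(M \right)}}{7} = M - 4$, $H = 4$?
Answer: $-583332129$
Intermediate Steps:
$m{\left(l \right)} = -1$ ($m{\left(l \right)} = 4 - 5 = -1$)
$Q{\left(M \right)} = 28 - 7 M$ ($Q{\left(M \right)} = - 7 \left(M - 4\right) = - 7 \left(-4 + M\right) = 28 - 7 M$)
$F{\left(X \right)} = \frac{119}{X}$ ($F{\left(X \right)} = \frac{28 - -91}{X} = \frac{28 + 91}{X} = \frac{119}{X}$)
$\left(h{\left(-66 \right)} - 43265\right) \left(F{\left(m{\left(-2 - 0 \right)} \right)} + 13520\right) = \left(4 \left(-66\right) - 43265\right) \left(\frac{119}{-1} + 13520\right) = \left(-264 - 43265\right) \left(119 \left(-1\right) + 13520\right) = - 43529 \left(-119 + 13520\right) = \left(-43529\right) 13401 = -583332129$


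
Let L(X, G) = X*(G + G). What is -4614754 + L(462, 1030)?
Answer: -3663034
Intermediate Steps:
L(X, G) = 2*G*X (L(X, G) = X*(2*G) = 2*G*X)
-4614754 + L(462, 1030) = -4614754 + 2*1030*462 = -4614754 + 951720 = -3663034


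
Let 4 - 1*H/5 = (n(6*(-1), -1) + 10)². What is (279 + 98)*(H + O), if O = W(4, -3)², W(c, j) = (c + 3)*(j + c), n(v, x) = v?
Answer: -4147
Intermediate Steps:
W(c, j) = (3 + c)*(c + j)
H = -60 (H = 20 - 5*(6*(-1) + 10)² = 20 - 5*(-6 + 10)² = 20 - 5*4² = 20 - 5*16 = 20 - 80 = -60)
O = 49 (O = (4² + 3*4 + 3*(-3) + 4*(-3))² = (16 + 12 - 9 - 12)² = 7² = 49)
(279 + 98)*(H + O) = (279 + 98)*(-60 + 49) = 377*(-11) = -4147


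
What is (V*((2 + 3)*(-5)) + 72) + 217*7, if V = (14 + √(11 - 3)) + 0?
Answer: 1241 - 50*√2 ≈ 1170.3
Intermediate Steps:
V = 14 + 2*√2 (V = (14 + √8) + 0 = (14 + 2*√2) + 0 = 14 + 2*√2 ≈ 16.828)
(V*((2 + 3)*(-5)) + 72) + 217*7 = ((14 + 2*√2)*((2 + 3)*(-5)) + 72) + 217*7 = ((14 + 2*√2)*(5*(-5)) + 72) + 1519 = ((14 + 2*√2)*(-25) + 72) + 1519 = ((-350 - 50*√2) + 72) + 1519 = (-278 - 50*√2) + 1519 = 1241 - 50*√2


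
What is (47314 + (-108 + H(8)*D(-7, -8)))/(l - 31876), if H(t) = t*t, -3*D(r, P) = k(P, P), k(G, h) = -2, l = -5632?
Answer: -70873/56262 ≈ -1.2597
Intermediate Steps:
D(r, P) = ⅔ (D(r, P) = -⅓*(-2) = ⅔)
H(t) = t²
(47314 + (-108 + H(8)*D(-7, -8)))/(l - 31876) = (47314 + (-108 + 8²*(⅔)))/(-5632 - 31876) = (47314 + (-108 + 64*(⅔)))/(-37508) = (47314 + (-108 + 128/3))*(-1/37508) = (47314 - 196/3)*(-1/37508) = (141746/3)*(-1/37508) = -70873/56262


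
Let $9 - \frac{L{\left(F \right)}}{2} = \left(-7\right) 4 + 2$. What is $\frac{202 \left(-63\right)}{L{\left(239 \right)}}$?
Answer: $- \frac{909}{5} \approx -181.8$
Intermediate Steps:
$L{\left(F \right)} = 70$ ($L{\left(F \right)} = 18 - 2 \left(\left(-7\right) 4 + 2\right) = 18 - 2 \left(-28 + 2\right) = 18 - -52 = 18 + 52 = 70$)
$\frac{202 \left(-63\right)}{L{\left(239 \right)}} = \frac{202 \left(-63\right)}{70} = \left(-12726\right) \frac{1}{70} = - \frac{909}{5}$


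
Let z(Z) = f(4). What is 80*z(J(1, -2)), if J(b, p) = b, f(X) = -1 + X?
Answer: 240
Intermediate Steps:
z(Z) = 3 (z(Z) = -1 + 4 = 3)
80*z(J(1, -2)) = 80*3 = 240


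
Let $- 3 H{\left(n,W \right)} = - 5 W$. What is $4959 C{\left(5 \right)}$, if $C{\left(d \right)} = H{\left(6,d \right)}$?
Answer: $41325$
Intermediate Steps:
$H{\left(n,W \right)} = \frac{5 W}{3}$ ($H{\left(n,W \right)} = - \frac{\left(-5\right) W}{3} = \frac{5 W}{3}$)
$C{\left(d \right)} = \frac{5 d}{3}$
$4959 C{\left(5 \right)} = 4959 \cdot \frac{5}{3} \cdot 5 = 4959 \cdot \frac{25}{3} = 41325$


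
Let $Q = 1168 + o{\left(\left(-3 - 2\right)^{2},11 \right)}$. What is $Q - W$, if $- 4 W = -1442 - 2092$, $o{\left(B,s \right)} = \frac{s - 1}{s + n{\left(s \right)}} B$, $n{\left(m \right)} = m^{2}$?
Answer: $\frac{9451}{33} \approx 286.39$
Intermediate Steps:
$o{\left(B,s \right)} = \frac{B \left(-1 + s\right)}{s + s^{2}}$ ($o{\left(B,s \right)} = \frac{s - 1}{s + s^{2}} B = \frac{-1 + s}{s + s^{2}} B = \frac{B \left(-1 + s\right)}{s + s^{2}}$)
$Q = \frac{77213}{66}$ ($Q = 1168 + \frac{\left(-3 - 2\right)^{2} \left(-1 + 11\right)}{11 \left(1 + 11\right)} = 1168 + \left(-5\right)^{2} \cdot \frac{1}{11} \cdot \frac{1}{12} \cdot 10 = 1168 + 25 \cdot \frac{1}{11} \cdot \frac{1}{12} \cdot 10 = 1168 + \frac{125}{66} = \frac{77213}{66} \approx 1169.9$)
$W = \frac{1767}{2}$ ($W = - \frac{-1442 - 2092}{4} = \left(- \frac{1}{4}\right) \left(-3534\right) = \frac{1767}{2} \approx 883.5$)
$Q - W = \frac{77213}{66} - \frac{1767}{2} = \frac{9451}{33}$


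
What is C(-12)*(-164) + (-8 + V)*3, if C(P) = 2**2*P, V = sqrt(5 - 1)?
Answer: 7854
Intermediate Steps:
V = 2 (V = sqrt(4) = 2)
C(P) = 4*P
C(-12)*(-164) + (-8 + V)*3 = (4*(-12))*(-164) + (-8 + 2)*3 = -48*(-164) - 6*3 = 7872 - 18 = 7854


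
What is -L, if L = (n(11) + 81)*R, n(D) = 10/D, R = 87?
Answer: -78387/11 ≈ -7126.1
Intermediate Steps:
L = 78387/11 (L = (10/11 + 81)*87 = (901/11)*87 = 78387/11 ≈ 7126.1)
-L = -1*78387/11 = -78387/11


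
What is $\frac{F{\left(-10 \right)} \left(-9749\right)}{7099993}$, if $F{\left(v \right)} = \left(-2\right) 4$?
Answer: $\frac{77992}{7099993} \approx 0.010985$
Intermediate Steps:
$F{\left(v \right)} = -8$
$\frac{F{\left(-10 \right)} \left(-9749\right)}{7099993} = \frac{\left(-8\right) \left(-9749\right)}{7099993} = 77992 \cdot \frac{1}{7099993} = \frac{77992}{7099993}$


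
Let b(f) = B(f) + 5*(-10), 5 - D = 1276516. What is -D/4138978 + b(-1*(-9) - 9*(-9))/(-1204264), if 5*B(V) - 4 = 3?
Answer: 3843643493087/12461055505480 ≈ 0.30845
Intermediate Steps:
D = -1276511 (D = 5 - 1*1276516 = 5 - 1276516 = -1276511)
B(V) = 7/5 (B(V) = ⅘ + (⅕)*3 = ⅘ + ⅗ = 7/5)
b(f) = -243/5 (b(f) = 7/5 + 5*(-10) = 7/5 - 50 = -243/5)
-D/4138978 + b(-1*(-9) - 9*(-9))/(-1204264) = -1*(-1276511)/4138978 - 243/5/(-1204264) = 1276511*(1/4138978) - 243/5*(-1/1204264) = 1276511/4138978 + 243/6021320 = 3843643493087/12461055505480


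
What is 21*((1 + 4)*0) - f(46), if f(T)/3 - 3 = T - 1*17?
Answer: -96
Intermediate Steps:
f(T) = -42 + 3*T (f(T) = 9 + 3*(T - 1*17) = 9 + 3*(T - 17) = 9 + 3*(-17 + T) = 9 + (-51 + 3*T) = -42 + 3*T)
21*((1 + 4)*0) - f(46) = 21*((1 + 4)*0) - (-42 + 3*46) = 21*(5*0) - (-42 + 138) = 21*0 - 1*96 = 0 - 96 = -96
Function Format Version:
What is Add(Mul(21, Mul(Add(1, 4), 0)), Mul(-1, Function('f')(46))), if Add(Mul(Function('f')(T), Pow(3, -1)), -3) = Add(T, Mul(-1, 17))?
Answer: -96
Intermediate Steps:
Function('f')(T) = Add(-42, Mul(3, T)) (Function('f')(T) = Add(9, Mul(3, Add(T, Mul(-1, 17)))) = Add(9, Mul(3, Add(T, -17))) = Add(9, Mul(3, Add(-17, T))) = Add(9, Add(-51, Mul(3, T))) = Add(-42, Mul(3, T)))
Add(Mul(21, Mul(Add(1, 4), 0)), Mul(-1, Function('f')(46))) = Add(Mul(21, Mul(Add(1, 4), 0)), Mul(-1, Add(-42, Mul(3, 46)))) = Add(Mul(21, Mul(5, 0)), Mul(-1, Add(-42, 138))) = Add(Mul(21, 0), Mul(-1, 96)) = Add(0, -96) = -96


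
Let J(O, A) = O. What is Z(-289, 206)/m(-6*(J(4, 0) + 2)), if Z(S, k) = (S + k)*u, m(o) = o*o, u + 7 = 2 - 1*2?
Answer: 581/1296 ≈ 0.44830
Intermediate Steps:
u = -7 (u = -7 + (2 - 1*2) = -7 + (2 - 2) = -7 + 0 = -7)
m(o) = o²
Z(S, k) = -7*S - 7*k (Z(S, k) = (S + k)*(-7) = -7*S - 7*k)
Z(-289, 206)/m(-6*(J(4, 0) + 2)) = (-7*(-289) - 7*206)/((-6*(4 + 2))²) = (2023 - 1442)/((-6*6)²) = 581/((-36)²) = 581/1296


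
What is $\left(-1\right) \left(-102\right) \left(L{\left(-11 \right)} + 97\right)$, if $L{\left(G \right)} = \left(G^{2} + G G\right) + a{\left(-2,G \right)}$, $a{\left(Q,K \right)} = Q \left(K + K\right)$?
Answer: $39066$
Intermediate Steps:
$a{\left(Q,K \right)} = 2 K Q$ ($a{\left(Q,K \right)} = Q 2 K = 2 K Q$)
$L{\left(G \right)} = - 4 G + 2 G^{2}$ ($L{\left(G \right)} = \left(G^{2} + G G\right) + 2 G \left(-2\right) = \left(G^{2} + G^{2}\right) - 4 G = 2 G^{2} - 4 G = - 4 G + 2 G^{2}$)
$\left(-1\right) \left(-102\right) \left(L{\left(-11 \right)} + 97\right) = \left(-1\right) \left(-102\right) \left(2 \left(-11\right) \left(-2 - 11\right) + 97\right) = 102 \left(2 \left(-11\right) \left(-13\right) + 97\right) = 102 \left(286 + 97\right) = 102 \cdot 383 = 39066$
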